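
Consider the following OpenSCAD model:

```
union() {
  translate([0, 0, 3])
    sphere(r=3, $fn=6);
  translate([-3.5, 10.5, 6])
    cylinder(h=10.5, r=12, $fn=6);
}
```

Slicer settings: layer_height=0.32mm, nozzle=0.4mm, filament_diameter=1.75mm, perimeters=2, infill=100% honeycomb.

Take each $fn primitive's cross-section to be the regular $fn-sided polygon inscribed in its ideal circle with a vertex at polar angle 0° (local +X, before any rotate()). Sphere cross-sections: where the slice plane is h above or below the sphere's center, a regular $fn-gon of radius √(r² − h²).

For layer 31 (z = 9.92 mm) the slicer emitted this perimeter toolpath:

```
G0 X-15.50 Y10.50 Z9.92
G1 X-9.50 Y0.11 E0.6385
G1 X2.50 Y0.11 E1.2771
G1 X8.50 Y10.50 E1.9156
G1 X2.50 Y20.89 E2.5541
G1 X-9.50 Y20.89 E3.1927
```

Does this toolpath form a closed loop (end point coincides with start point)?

Start point (G0): (-15.50, 10.50). End point (last G1): the path does not return to the start — open.

no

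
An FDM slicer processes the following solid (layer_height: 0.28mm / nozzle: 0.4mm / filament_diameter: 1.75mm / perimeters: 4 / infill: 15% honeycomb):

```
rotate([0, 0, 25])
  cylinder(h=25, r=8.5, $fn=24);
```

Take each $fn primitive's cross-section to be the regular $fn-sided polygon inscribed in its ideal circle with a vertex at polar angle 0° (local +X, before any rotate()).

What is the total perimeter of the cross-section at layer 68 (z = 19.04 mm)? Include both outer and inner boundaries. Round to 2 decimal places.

At z = 19.04 mm: the r=8.5 cylinder gives a regular 24-gon of circumradius 8.5 (constant along its height) (perimeter = 2·24·8.500·sin(180°/24) = 53.25 mm); (rotated 25° about Z; rotation is an isometry so areas/perimeters/island counts are preserved). Overall, the cross-section is a single solid region. Total boundary length (outer) = 53.25 mm.

53.25 mm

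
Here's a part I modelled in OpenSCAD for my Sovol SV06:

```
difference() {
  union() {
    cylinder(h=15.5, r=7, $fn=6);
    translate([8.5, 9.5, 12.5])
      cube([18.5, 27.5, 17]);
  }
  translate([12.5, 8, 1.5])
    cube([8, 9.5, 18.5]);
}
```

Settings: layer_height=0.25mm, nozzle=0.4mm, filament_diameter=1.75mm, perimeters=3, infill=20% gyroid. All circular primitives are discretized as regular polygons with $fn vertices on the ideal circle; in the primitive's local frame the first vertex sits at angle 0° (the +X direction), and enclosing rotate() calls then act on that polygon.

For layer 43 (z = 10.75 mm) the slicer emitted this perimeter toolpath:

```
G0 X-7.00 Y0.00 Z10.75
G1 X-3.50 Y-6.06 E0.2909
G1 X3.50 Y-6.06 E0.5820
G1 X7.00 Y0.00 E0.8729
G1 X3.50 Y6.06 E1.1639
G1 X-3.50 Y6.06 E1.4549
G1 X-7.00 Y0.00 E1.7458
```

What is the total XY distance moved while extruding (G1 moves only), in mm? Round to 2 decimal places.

Sum the Euclidean lengths of each G1 segment: total = 41.99 mm.

41.99 mm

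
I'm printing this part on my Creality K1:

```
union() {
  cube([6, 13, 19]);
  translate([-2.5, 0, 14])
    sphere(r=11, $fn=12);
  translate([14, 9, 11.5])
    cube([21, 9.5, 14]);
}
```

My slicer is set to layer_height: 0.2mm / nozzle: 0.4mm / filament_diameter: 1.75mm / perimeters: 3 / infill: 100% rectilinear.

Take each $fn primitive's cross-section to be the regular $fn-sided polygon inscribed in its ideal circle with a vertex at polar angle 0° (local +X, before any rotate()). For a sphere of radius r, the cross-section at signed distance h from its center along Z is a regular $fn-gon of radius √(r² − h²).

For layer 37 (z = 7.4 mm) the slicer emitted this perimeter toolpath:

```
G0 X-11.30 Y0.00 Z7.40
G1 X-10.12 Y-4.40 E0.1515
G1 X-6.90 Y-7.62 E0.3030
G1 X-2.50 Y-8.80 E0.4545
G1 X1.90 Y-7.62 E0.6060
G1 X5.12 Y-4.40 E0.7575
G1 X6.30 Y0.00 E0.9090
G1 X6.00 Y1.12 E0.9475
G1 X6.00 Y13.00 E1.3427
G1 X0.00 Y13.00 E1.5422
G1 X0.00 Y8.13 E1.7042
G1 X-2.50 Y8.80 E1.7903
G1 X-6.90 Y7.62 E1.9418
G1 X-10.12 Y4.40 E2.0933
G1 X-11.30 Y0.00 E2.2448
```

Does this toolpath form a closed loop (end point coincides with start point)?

Start point (G0): (-11.30, 0.00). End point (last G1): the path returns to the start — closed.

yes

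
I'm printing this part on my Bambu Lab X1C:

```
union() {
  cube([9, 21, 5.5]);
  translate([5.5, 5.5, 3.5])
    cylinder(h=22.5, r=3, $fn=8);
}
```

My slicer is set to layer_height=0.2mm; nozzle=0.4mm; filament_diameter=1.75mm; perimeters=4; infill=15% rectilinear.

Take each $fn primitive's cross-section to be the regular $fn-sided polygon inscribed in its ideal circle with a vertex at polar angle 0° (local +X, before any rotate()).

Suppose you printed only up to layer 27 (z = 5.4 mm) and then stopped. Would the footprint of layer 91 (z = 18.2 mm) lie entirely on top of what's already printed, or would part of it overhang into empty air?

entirely on top

Compare the two slices. At z = 5.4: the 9×21 cube contributes its full rectangle (area 189.00 mm²); the r=3 cylinder at (5.5, 5.5) gives a regular 8-gon of circumradius 3 (constant along its height) (area = (8/2)·3.000²·sin(360°/8) = 25.46 mm²); Taking the union: the r=3 cylinder at (5.5, 5.5) lies entirely inside the 9×21 cube, so the union is just the 9×21 cube — area = 189.00 mm². At z = 18.2: the cube is absent (z outside [0, 5.5]); the r=3 cylinder at (5.5, 5.5) contributes a regular 8-gon of circumradius 3 (area = (8/2)·3.000²·sin(360°/8) = 25.46 mm²); Combining (union): only the r=3 cylinder at (5.5, 5.5) is present, so the union is just that shape — area = 25.46 mm². Checking containment: the cross-section at z = 18.2 is a subset of the cross-section at z = 5.4.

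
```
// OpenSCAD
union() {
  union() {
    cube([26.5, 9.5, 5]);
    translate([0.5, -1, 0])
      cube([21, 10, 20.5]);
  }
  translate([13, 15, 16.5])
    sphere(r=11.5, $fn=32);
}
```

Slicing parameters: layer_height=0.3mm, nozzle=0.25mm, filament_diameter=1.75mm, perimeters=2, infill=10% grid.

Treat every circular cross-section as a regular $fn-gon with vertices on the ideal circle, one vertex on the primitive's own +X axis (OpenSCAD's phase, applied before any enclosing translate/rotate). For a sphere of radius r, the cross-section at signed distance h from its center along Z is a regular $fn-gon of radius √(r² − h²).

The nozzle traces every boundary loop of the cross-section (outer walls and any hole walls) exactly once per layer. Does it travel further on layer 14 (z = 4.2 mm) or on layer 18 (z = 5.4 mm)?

layer 18 (z = 5.4 mm)

Layer 14 (z = 4.2): the cube is present — its section is the full 26.5×9.5 rectangle (perimeter 72.00 mm); the cube at (0.5, -1) (footprint 21×10) is included at this height (perimeter 62.00 mm); Combining (union): the regions partially overlap (shared area 189.00 mm²), so the edge portions inside another operand are dropped and the merged outline is re-measured after clipping — boundary = 74.00 mm; the sphere at (13, 15) is not intersected at this z (|z−center|=12.300 > r=11.5); Combining (union): only the result so far is present, so the union is just that shape — boundary = 74.00 mm. So its perimeter = 74.00 mm. Layer 18 (z = 5.4): the cube is not intersected at this z (z outside [0, 5]); the cube at (0.5, -1) (footprint 21×10) is included at this height (perimeter 62.00 mm); Taking the union: only the 21×10 cube at (0.5, -1) is present, so the union is just that shape — boundary = 62.00 mm; the sphere at (13, 15): section is a regular 32-gon, circumradius = √(r²−h²) = √(11.5²−11.1²) = 3.007 (perimeter = 2·32·3.007·sin(180°/32) = 18.86 mm); Merging all regions: the 2 present regions are separate (no shared area or edge), so areas and boundary lengths simply add and each stays a separate island — boundary = 80.86 mm. So its perimeter = 80.86 mm. Layer 18 is larger (80.86 vs 74.00 mm).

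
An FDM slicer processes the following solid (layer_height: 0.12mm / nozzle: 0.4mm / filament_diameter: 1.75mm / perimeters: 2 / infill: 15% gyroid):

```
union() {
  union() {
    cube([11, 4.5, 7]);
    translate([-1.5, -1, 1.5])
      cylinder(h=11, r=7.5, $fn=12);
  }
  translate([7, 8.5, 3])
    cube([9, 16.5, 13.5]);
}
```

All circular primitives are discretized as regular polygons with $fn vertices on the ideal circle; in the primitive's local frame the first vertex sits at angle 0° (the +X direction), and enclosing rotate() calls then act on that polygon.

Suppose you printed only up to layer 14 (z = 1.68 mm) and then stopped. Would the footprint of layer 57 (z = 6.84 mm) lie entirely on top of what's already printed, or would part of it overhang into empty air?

Compare the two slices. At z = 1.68: the cube (footprint 11×4.5) is included at this height (area 49.50 mm²); the r=7.5 cylinder at (-1.5, -1) contributes a regular 12-gon of circumradius 7.5 (area = (12/2)·7.500²·sin(360°/12) = 168.75 mm²); Taking the union: the regions partially overlap — summed areas 218.25 mm² minus the doubly-counted overlap 21.96 mm² gives 196.29 mm² — area = 196.29 mm²; the cube at (7, 8.5) does not reach this height (z outside [3, 16.5]); Combining (union): only the result so far is present, so the union is just that shape — area = 196.29 mm². At z = 6.84: the cube (footprint 11×4.5) is included at this height (area 49.50 mm²); the cylinder at (-1.5, -1): section is a regular 12-gon, circumradius r=7.5 (area = (12/2)·7.500²·sin(360°/12) = 168.75 mm²); Combining (union): the regions partially overlap — summed areas 218.25 mm² minus the doubly-counted overlap 21.96 mm² gives 196.29 mm² — area = 196.29 mm²; the cube at (7, 8.5) (footprint 9×16.5) is included at this height (area 148.50 mm²); Combining (union): the 2 present regions are separate (no shared area or edge), so areas and boundary lengths simply add and each stays a separate island — area = 344.79 mm². Checking containment: at z = 6.84 the cross-section extends beyond the z = 1.68 cross-section by about 148.50 mm².

part overhangs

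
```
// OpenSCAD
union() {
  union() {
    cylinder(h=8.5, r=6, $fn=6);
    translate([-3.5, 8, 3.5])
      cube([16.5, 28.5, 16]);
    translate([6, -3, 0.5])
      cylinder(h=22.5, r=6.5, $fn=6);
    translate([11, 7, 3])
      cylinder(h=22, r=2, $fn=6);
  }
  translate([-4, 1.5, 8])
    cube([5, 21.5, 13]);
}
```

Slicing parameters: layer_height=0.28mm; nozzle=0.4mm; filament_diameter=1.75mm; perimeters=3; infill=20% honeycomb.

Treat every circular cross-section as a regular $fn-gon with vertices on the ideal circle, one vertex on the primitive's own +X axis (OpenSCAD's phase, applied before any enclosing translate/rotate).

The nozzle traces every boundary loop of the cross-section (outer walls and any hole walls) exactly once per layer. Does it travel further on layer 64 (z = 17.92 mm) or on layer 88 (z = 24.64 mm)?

layer 64 (z = 17.92 mm)

Layer 64 (z = 17.92): the cylinder is not intersected at this z (z outside [0, 8.5]); the cube at (-3.5, 8) is present — its section is the full 16.5×28.5 rectangle (perimeter 90.00 mm); the cylinder at (6, -3): section is a regular 6-gon, circumradius r=6.5 (perimeter = 2·6·6.500·sin(180°/6) = 39.00 mm); the r=2 cylinder at (11, 7) contributes a regular 6-gon of circumradius 2 (perimeter = 2·6·2.000·sin(180°/6) = 12.00 mm); Combining (union): the regions partially overlap (shared area 1.77 mm²), so the edge portions inside another operand are dropped and the merged outline is re-measured after clipping — boundary = 134.46 mm; the cube at (-4, 1.5) (footprint 5×21.5) is included at this height (perimeter 53.00 mm); Taking the union: the regions partially overlap (shared area 67.50 mm²), so the edge portions inside another operand are dropped and the merged outline is re-measured after clipping — boundary = 148.46 mm. So its perimeter = 148.46 mm. Layer 88 (z = 24.64): the cylinder is absent (z outside [0, 8.5]); the cube at (-3.5, 8) is not intersected at this z (z outside [3.5, 19.5]); the cylinder at (6, -3) is absent (z outside [0.5, 23]); the cylinder at (11, 7): section is a regular 6-gon, circumradius r=2 (perimeter = 2·6·2.000·sin(180°/6) = 12.00 mm); Combining (union): only the r=2 cylinder at (11, 7) is present, so the union is just that shape — boundary = 12.00 mm; the cube at (-4, 1.5) is not intersected at this z (z outside [8, 21]); Taking the union: only the result so far is present, so the union is just that shape — boundary = 12.00 mm. So its perimeter = 12.00 mm. Layer 64 is larger (148.46 vs 12.00 mm).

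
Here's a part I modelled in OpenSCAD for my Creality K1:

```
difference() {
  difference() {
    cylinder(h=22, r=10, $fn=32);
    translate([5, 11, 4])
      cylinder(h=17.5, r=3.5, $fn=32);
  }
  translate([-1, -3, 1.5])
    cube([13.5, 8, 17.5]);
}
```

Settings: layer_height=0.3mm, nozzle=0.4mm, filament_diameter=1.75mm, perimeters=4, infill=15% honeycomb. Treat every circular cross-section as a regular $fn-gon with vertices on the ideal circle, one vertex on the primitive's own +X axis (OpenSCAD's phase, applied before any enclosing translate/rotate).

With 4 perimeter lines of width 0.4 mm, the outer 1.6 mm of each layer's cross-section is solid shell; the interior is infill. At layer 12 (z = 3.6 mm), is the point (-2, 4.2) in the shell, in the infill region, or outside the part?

shell

At z = 3.6 mm: the r=10 cylinder contributes a regular 32-gon of circumradius 10; the cylinder at (5, 11) is not intersected at this z (z outside [4, 21.5]); After the difference (first − rest): none of the subtracted shapes is present at this height, so the r=10 cylinder is unchanged — 1 connected region; the cube at (-1, -3) is present — its section is the full 13.5×8 rectangle; After the difference (first − rest): starting from that combined region, the 13.5×8 cube at (-1, -3) partially overlaps it — only the 85.10 mm² overlap (of its 108.00 mm²) is removed, clipping the outline — 1 connected region. Overall, the cross-section is a single solid region. The nearest boundary edge runs (-1.00, 5.00)→(-1.00, -3.00); distance from the point to it = 1.00 mm. The point is inside the cross-section, 1.00 mm from the nearest boundary — within the 1.6 mm shell band (4 × 0.4).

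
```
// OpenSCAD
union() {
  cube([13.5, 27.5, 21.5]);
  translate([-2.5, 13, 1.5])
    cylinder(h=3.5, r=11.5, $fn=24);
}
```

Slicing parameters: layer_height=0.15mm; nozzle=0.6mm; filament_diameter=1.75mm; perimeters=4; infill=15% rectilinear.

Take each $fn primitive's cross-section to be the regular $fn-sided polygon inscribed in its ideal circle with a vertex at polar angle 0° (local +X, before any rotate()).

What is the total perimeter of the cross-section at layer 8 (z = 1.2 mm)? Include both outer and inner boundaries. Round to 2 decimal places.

At z = 1.2 mm: the 13.5×27.5 cube contributes its full rectangle (perimeter 82.00 mm); the cylinder at (-2.5, 13) does not reach this height (z outside [1.5, 5]); Taking the union: only the 13.5×27.5 cube is present, so the union is just that shape — boundary = 82.00 mm. Overall, the cross-section is a single solid region. Total boundary length (outer) = 82.00 mm.

82.00 mm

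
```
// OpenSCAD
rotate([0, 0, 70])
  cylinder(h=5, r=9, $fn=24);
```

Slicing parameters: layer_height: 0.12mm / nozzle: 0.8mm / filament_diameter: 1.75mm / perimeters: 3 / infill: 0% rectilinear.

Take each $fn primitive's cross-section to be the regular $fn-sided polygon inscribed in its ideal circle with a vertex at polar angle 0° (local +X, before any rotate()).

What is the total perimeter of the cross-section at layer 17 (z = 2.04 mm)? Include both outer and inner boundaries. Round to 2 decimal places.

At z = 2.04 mm: the r=9 cylinder contributes a regular 24-gon of circumradius 9 (perimeter = 2·24·9.000·sin(180°/24) = 56.39 mm); (rotated 70° about Z; rotation is an isometry so areas/perimeters/island counts are preserved). Overall, the cross-section is a single solid region. Total boundary length (outer) = 56.39 mm.

56.39 mm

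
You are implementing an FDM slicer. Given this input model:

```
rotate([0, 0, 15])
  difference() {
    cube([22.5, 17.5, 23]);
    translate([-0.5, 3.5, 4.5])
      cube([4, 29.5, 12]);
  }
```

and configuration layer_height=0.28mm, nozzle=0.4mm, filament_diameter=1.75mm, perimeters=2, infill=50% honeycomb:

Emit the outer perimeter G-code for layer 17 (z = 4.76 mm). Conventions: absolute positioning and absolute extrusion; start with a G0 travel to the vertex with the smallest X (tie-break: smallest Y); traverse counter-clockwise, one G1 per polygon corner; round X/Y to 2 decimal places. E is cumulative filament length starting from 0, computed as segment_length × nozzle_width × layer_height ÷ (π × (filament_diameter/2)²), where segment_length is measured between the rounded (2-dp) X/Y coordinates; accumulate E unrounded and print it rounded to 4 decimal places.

G0 X-1.15 Y17.81 Z4.76
G1 X2.47 Y4.29 E0.6517
G1 X-0.91 Y3.38 E0.8147
G1 X0.00 Y0.00 E0.9777
G1 X21.73 Y5.82 E2.0252
G1 X17.20 Y22.73 E2.8404
G1 X-1.15 Y17.81 E3.7250

At z = 4.76 mm: the cube is present — its section is the full 22.5×17.5 rectangle; the cube at (-0.5, 3.5) is present — its section is the full 4×29.5 rectangle; Subtracting the remaining from the first: starting from the 22.5×17.5 cube, the 4×29.5 cube at (-0.5, 3.5) partially overlaps it — only the 49.00 mm² overlap (of its 118.00 mm²) is removed, clipping the outline — 1 connected region; (rotated 15° about Z; rotation is an isometry so areas/perimeters/island counts are preserved). The outline is a single polygon with 6 vertices. Extrusion per mm of travel: 0.4 × 0.28 / (π × 0.875²) = 0.046564. Accumulating E over each segment gives final E = 3.7250.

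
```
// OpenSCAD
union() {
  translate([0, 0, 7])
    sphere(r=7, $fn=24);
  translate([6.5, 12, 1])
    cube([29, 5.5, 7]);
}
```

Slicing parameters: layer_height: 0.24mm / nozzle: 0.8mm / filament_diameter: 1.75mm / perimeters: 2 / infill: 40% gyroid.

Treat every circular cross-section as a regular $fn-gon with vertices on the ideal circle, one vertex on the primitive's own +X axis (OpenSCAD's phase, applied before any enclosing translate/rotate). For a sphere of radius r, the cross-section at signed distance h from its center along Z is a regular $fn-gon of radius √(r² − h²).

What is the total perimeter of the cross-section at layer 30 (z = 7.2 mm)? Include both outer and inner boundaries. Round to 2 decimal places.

112.84 mm

At z = 7.2 mm: the r=7 sphere slices to a regular 24-gon of circumradius 6.997 (√(r²−h²) with h=0.2 from center) (perimeter = 2·24·6.997·sin(180°/24) = 43.84 mm); the cube at (6.5, 12) is present — its section is the full 29×5.5 rectangle (perimeter 69.00 mm); Merging all regions: the 2 present regions are separate (no shared area or edge), so areas and boundary lengths simply add and each stays a separate island — boundary = 112.84 mm. Overall, the cross-section has 2 separate islands. Total boundary length (outer) = 112.84 mm.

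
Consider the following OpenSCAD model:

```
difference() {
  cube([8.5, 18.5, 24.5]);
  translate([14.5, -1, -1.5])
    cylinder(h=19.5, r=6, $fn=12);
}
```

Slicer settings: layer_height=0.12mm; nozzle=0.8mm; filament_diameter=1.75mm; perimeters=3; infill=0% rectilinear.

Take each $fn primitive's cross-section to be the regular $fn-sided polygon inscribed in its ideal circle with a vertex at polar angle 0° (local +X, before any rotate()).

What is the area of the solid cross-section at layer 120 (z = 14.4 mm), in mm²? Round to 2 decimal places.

157.25 mm²

At z = 14.4 mm: the cube is present — its section is the full 8.5×18.5 rectangle (area 157.25 mm²); the r=6 cylinder at (14.5, -1) contributes a regular 12-gon of circumradius 6 (area = (12/2)·6.000²·sin(360°/12) = 108.00 mm²); Taking the first minus the rest: starting from the 8.5×18.5 cube (157.25 mm²), the r=6 cylinder at (14.5, -1) misses the remaining region (no effect) — area = 157.25 mm². Overall, the cross-section is a single solid region. Net area = 157.25 mm².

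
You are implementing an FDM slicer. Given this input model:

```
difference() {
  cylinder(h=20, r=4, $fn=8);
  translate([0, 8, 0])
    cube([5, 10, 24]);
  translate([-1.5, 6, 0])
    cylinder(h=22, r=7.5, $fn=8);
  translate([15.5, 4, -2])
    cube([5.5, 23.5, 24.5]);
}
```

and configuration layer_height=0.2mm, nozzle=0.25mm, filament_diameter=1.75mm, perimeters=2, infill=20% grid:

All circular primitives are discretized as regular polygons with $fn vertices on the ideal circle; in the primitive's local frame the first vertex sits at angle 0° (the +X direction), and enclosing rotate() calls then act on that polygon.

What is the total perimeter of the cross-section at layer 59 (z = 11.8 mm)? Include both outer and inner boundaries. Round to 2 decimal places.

20.47 mm

At z = 11.8 mm: the r=4 cylinder gives a regular 8-gon of circumradius 4 (constant along its height) (perimeter = 2·8·4.000·sin(180°/8) = 24.49 mm); the cube at (0, 8) (footprint 5×10) is included at this height (perimeter 30.00 mm); the r=7.5 cylinder at (-1.5, 6) gives a regular 8-gon of circumradius 7.5 (constant along its height) (perimeter = 2·8·7.500·sin(180°/8) = 45.92 mm); the 5.5×23.5 cube at (15.5, 4) contributes its full rectangle (perimeter 58.00 mm); Subtracting the remaining from the first: starting from the r=4 cylinder, the 5×10 cube at (0, 8) misses the remaining region (no effect); the r=7.5 cylinder at (-1.5, 6) partially overlaps it — only the 27.12 mm² overlap (of its 159.10 mm²) is removed, clipping the outline; the 5.5×23.5 cube at (15.5, 4) misses the remaining region (no effect) — boundary = 20.47 mm. Overall, the cross-section is a single solid region. Total boundary length (outer) = 20.47 mm.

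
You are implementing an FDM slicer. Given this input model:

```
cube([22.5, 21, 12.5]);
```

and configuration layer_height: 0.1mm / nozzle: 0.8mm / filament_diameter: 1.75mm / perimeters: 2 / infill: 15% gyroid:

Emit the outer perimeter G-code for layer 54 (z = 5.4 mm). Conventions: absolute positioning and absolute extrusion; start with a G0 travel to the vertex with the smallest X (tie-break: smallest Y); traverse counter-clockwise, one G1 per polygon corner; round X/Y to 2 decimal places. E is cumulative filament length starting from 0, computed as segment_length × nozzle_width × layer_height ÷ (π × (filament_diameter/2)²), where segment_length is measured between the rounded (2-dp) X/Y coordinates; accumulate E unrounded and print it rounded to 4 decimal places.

G0 X0.00 Y0.00 Z5.40
G1 X22.50 Y0.00 E0.7484
G1 X22.50 Y21.00 E1.4468
G1 X0.00 Y21.00 E2.1952
G1 X0.00 Y0.00 E2.8936

At z = 5.4 mm: the 22.5×21 cube contributes its full rectangle. The outline is a single polygon with 4 vertices. Extrusion per mm of travel: 0.8 × 0.1 / (π × 0.875²) = 0.033260. Accumulating E over each segment gives final E = 2.8936.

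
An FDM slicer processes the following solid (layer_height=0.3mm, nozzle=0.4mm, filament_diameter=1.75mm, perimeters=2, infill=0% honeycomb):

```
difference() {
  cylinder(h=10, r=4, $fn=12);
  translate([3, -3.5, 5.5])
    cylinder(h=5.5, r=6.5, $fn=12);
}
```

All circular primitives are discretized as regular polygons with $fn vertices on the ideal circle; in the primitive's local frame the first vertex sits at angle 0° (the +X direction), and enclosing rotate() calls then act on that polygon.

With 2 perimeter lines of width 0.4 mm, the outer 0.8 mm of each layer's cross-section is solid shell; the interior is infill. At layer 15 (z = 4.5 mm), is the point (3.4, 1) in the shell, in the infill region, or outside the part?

shell

At z = 4.5 mm: the cylinder: section is a regular 12-gon, circumradius r=4; the cylinder at (3, -3.5) is not intersected at this z (z outside [5.5, 11]); Subtracting the remaining from the first: none of the subtracted shapes is present at this height, so the r=4 cylinder is unchanged — 1 connected region. Overall, the cross-section is a single solid region. The nearest boundary edge runs (4.00, 0.00)→(3.46, 2.00); distance from the point to it = 0.32 mm. The point is inside the cross-section, 0.32 mm from the nearest boundary — within the 0.8 mm shell band (2 × 0.4).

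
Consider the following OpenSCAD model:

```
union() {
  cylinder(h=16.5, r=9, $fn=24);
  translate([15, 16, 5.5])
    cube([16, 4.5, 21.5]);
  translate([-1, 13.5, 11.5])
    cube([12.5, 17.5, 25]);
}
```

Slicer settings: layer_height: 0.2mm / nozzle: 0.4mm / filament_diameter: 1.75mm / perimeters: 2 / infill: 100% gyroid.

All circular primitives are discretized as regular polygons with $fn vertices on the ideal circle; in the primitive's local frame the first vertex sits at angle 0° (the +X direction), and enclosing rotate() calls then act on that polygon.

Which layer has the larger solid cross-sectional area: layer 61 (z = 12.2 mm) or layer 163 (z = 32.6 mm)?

layer 61 (z = 12.2 mm)

Layer 61 (z = 12.2): the cylinder: section is a regular 24-gon, circumradius r=9 (area = (24/2)·9.000²·sin(360°/24) = 251.57 mm²); the cube at (15, 16) is present — its section is the full 16×4.5 rectangle (area 72.00 mm²); the cube at (-1, 13.5) is present — its section is the full 12.5×17.5 rectangle (area 218.75 mm²); Taking the union: the 3 present regions are separate (no shared area or edge), so areas and boundary lengths simply add and each stays a separate island — area = 542.32 mm². So its area = 542.32 mm². Layer 163 (z = 32.6): the cylinder is not intersected at this z (z outside [0, 16.5]); the cube at (15, 16) does not reach this height (z outside [5.5, 27]); the 12.5×17.5 cube at (-1, 13.5) contributes its full rectangle (area 218.75 mm²); Merging all regions: only the 12.5×17.5 cube at (-1, 13.5) is present, so the union is just that shape — area = 218.75 mm². So its area = 218.75 mm². Layer 61 is larger (542.32 vs 218.75 mm²).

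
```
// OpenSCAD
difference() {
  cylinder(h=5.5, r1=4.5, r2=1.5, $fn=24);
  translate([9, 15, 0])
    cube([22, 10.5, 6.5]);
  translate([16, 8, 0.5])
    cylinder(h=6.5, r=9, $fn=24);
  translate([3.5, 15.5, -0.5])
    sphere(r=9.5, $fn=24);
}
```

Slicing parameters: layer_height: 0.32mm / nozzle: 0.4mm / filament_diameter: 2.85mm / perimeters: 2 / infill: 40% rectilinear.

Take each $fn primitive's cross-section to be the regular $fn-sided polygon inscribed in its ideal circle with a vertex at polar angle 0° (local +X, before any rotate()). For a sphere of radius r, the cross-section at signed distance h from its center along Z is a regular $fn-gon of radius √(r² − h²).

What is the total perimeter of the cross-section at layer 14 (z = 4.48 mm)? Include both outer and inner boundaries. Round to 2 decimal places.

At z = 4.48 mm: the cone: at t=0.815 of its height the radius interpolates to r₁+(r₂−r₁)t = 2.056, giving a regular 24-gon of that circumradius (perimeter = 2·24·2.056·sin(180°/24) = 12.88 mm); the cube at (9, 15) (footprint 22×10.5) is included at this height (perimeter 65.00 mm); the cylinder at (16, 8): section is a regular 24-gon, circumradius r=9 (perimeter = 2·24·9.000·sin(180°/24) = 56.39 mm); the r=9.5 sphere at (3.5, 15.5) contributes a regular 24-gon of circumradius √(9.5²−4.98²) = 8.090 (perimeter = 2·24·8.090·sin(180°/24) = 50.69 mm); After the difference (first − rest): starting from the cone, the 22×10.5 cube at (9, 15) misses the remaining region (no effect); the r=9 cylinder at (16, 8) misses the remaining region (no effect); the r=9.5 sphere at (3.5, 15.5) misses the remaining region (no effect) — boundary = 12.88 mm. Overall, the cross-section is a single solid region. Total boundary length (outer) = 12.88 mm.

12.88 mm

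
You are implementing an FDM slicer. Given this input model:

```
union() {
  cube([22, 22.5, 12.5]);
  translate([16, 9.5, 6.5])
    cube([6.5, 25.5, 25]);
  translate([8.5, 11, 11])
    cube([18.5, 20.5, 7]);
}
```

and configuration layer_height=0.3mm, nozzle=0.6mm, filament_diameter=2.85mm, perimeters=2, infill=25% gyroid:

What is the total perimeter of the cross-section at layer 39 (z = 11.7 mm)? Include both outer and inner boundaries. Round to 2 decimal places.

At z = 11.7 mm: the cube (footprint 22×22.5) is included at this height (perimeter 89.00 mm); the cube at (16, 9.5) is present — its section is the full 6.5×25.5 rectangle (perimeter 64.00 mm); the cube at (8.5, 11) (footprint 18.5×20.5) is included at this height (perimeter 78.00 mm); Taking the union: the regions partially overlap (shared area 297.50 mm²), so the edge portions inside another operand are dropped and the merged outline is re-measured after clipping — boundary = 124.00 mm. Overall, the cross-section is a single solid region. Total boundary length (outer) = 124.00 mm.

124.00 mm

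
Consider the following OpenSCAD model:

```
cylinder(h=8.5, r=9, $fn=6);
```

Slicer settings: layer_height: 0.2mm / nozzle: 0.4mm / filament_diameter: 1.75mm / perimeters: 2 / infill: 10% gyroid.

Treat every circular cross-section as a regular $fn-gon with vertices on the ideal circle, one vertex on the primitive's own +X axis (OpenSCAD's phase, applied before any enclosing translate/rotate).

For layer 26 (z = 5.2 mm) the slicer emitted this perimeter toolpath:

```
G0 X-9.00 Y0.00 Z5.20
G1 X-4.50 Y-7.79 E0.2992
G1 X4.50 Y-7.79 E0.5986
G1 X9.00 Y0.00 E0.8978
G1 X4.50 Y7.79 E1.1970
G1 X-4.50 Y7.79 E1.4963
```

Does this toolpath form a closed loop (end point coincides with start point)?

no

Start point (G0): (-9.00, 0.00). End point (last G1): the path does not return to the start — open.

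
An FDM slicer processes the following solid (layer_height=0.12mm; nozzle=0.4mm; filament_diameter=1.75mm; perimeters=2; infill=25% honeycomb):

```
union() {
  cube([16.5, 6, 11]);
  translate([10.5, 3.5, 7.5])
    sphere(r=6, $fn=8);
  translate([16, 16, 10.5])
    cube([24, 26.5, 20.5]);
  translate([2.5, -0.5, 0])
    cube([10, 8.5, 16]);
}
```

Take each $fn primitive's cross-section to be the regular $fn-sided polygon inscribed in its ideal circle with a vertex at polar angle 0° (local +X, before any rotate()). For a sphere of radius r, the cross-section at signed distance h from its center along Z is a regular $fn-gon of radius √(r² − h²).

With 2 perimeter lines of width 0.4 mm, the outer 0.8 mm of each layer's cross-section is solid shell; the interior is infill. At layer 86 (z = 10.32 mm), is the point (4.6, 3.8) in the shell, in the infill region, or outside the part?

infill

At z = 10.32 mm: the cube is present — its section is the full 16.5×6 rectangle; the r=6 sphere at (10.5, 3.5) slices to a regular 8-gon of circumradius 5.296 (√(r²−h²) with h=2.82 from center); the cube at (16, 16) is absent (z outside [10.5, 31]); the cube at (2.5, -0.5) (footprint 10×8.5) is included at this height; Combining (union): the regions partially overlap (shared area 129.82 mm²), so overlapping operands fuse into one piece — 1 connected region. Overall, the cross-section is a single solid region. The nearest boundary edge runs (0.00, 6.00)→(2.50, 6.00); distance from the point to it = 3.04 mm. The point is inside the cross-section and 3.04 mm from the nearest boundary — more than the 0.8 mm shell width (2 × 0.4), so it's in the infill interior.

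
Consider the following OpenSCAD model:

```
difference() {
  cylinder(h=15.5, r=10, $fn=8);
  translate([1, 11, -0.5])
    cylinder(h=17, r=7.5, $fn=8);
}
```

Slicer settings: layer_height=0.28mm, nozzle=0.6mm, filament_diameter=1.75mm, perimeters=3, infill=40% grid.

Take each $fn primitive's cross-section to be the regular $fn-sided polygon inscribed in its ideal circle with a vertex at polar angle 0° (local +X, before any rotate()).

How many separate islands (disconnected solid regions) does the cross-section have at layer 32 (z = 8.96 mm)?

1

At z = 8.96 mm: the r=10 cylinder contributes a regular 8-gon of circumradius 10; the cylinder at (1, 11): section is a regular 8-gon, circumradius r=7.5; Taking the first minus the rest: starting from the r=10 cylinder, the r=7.5 cylinder at (1, 11) partially overlaps it — only the 46.86 mm² overlap (of its 159.10 mm²) is removed, clipping the outline — 1 connected region. Overall, the cross-section is a single solid region. Island count = 1.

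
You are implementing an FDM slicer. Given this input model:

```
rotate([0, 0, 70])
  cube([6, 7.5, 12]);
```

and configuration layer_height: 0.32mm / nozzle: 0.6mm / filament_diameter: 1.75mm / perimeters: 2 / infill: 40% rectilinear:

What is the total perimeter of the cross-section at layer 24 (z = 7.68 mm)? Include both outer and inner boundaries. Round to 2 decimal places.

27.00 mm

At z = 7.68 mm: the cube (footprint 6×7.5) is included at this height (perimeter 27.00 mm); (whole slice rotated 70° about Z — lengths, areas and connectivity unchanged). Overall, the cross-section is a single solid region. Total boundary length (outer) = 27.00 mm.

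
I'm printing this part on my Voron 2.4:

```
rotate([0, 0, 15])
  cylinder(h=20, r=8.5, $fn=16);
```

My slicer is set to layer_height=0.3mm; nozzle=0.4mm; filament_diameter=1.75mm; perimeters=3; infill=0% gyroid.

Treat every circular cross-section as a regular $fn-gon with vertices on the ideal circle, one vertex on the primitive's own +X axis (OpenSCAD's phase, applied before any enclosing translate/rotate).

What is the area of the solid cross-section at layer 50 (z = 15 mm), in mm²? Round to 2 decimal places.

221.19 mm²

At z = 15 mm: the cylinder: section is a regular 16-gon, circumradius r=8.5 (area = (16/2)·8.500²·sin(360°/16) = 221.19 mm²); (whole slice rotated 15° about Z — lengths, areas and connectivity unchanged). Overall, the cross-section is a single solid region. Net area = 221.19 mm².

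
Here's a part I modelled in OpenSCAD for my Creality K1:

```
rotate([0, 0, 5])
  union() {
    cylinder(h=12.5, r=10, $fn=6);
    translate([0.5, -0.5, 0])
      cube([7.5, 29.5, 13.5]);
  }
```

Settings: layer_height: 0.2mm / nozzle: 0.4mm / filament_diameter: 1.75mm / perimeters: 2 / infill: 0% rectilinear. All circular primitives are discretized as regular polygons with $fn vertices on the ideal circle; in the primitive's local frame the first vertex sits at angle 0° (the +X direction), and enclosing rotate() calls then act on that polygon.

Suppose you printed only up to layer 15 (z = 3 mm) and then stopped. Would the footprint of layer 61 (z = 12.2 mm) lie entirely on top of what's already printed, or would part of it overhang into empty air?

entirely on top

Compare the two slices. At z = 3: the cylinder: section is a regular 6-gon, circumradius r=10 (area = (6/2)·10.000²·sin(360°/6) = 259.81 mm²); the 7.5×29.5 cube at (0.5, -0.5) contributes its full rectangle (area 221.25 mm²); Taking the union: the regions partially overlap — summed areas 481.06 mm² minus the doubly-counted overlap 60.91 mm² gives 420.15 mm² — area = 420.15 mm²; (whole slice rotated 5° about Z — lengths, areas and connectivity unchanged). At z = 12.2: the r=10 cylinder contributes a regular 6-gon of circumradius 10 (area = (6/2)·10.000²·sin(360°/6) = 259.81 mm²); the 7.5×29.5 cube at (0.5, -0.5) contributes its full rectangle (area 221.25 mm²); Taking the union: the regions partially overlap — summed areas 481.06 mm² minus the doubly-counted overlap 60.91 mm² gives 420.15 mm² — area = 420.15 mm²; (whole slice rotated 5° about Z — lengths, areas and connectivity unchanged). Checking containment: the cross-section at z = 12.2 is a subset of the cross-section at z = 3.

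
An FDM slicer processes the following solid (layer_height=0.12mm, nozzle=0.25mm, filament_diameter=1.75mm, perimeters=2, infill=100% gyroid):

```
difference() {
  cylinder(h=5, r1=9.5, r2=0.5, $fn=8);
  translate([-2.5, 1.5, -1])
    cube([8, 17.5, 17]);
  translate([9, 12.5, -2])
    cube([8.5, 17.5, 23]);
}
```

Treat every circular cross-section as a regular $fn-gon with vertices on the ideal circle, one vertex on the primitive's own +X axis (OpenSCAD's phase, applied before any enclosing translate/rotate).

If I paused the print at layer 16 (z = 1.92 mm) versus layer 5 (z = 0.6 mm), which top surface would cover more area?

layer 5 (z = 0.6 mm)

Layer 16 (z = 1.92): the cone (r1=9.5→r2=0.5) has section circumradius 6.044 here — a regular 8-gon (area = (8/2)·6.044²·sin(360°/8) = 103.32 mm²); the 8×17.5 cube at (-2.5, 1.5) contributes its full rectangle (area 140.00 mm²); the cube at (9, 12.5) (footprint 8.5×17.5) is included at this height (area 148.75 mm²); After the difference (first − rest): starting from the cone (103.32 mm²), the 8×17.5 cube at (-2.5, 1.5) partially overlaps it — only the 27.30 mm² overlap (of its 140.00 mm²) is removed, clipping the outline; the 8.5×17.5 cube at (9, 12.5) misses the remaining region (no effect) — area = 76.03 mm². So its area = 76.03 mm². Layer 5 (z = 0.6): the cone: at t=0.120 of its height the radius interpolates to r₁+(r₂−r₁)t = 8.420, giving a regular 8-gon of that circumradius (area = (8/2)·8.420²·sin(360°/8) = 200.53 mm²); the cube at (-2.5, 1.5) (footprint 8×17.5) is included at this height (area 140.00 mm²); the cube at (9, 12.5) is present — its section is the full 8.5×17.5 rectangle (area 148.75 mm²); Taking the first minus the rest: starting from the cone (200.53 mm²), the 8×17.5 cube at (-2.5, 1.5) partially overlaps it — only the 47.80 mm² overlap (of its 140.00 mm²) is removed, clipping the outline; the 8.5×17.5 cube at (9, 12.5) misses the remaining region (no effect) — area = 152.72 mm². So its area = 152.72 mm². Layer 5 is larger (152.72 vs 76.03 mm²).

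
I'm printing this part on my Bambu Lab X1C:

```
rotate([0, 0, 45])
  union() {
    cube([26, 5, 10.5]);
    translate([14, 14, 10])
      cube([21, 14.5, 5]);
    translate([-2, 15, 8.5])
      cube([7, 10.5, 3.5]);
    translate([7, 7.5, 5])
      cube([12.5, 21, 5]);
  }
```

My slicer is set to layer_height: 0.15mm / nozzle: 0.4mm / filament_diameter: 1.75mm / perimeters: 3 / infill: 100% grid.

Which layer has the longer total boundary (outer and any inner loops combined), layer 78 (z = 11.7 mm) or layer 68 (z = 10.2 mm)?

Layer 78 (z = 11.7): the cube does not reach this height (z outside [0, 10.5]); the cube at (14, 14) is present — its section is the full 21×14.5 rectangle (perimeter 71.00 mm); the cube at (-2, 15) is present — its section is the full 7×10.5 rectangle (perimeter 35.00 mm); the cube at (7, 7.5) is absent (z outside [5, 10]); Merging all regions: the 2 present regions are separate (no shared area or edge), so areas and boundary lengths simply add and each stays a separate island — boundary = 106.00 mm; (rotated 45° about Z; rotation is an isometry so areas/perimeters/island counts are preserved). So its perimeter = 106.00 mm. Layer 68 (z = 10.2): the cube (footprint 26×5) is included at this height (perimeter 62.00 mm); the 21×14.5 cube at (14, 14) contributes its full rectangle (perimeter 71.00 mm); the cube at (-2, 15) (footprint 7×10.5) is included at this height (perimeter 35.00 mm); the cube at (7, 7.5) does not reach this height (z outside [5, 10]); Merging all regions: the 3 present regions are separate (no shared area or edge), so areas and boundary lengths simply add and each stays a separate island — boundary = 168.00 mm; (rotated 45° about Z; rotation is an isometry so areas/perimeters/island counts are preserved). So its perimeter = 168.00 mm. Layer 68 is larger (168.00 vs 106.00 mm).

layer 68 (z = 10.2 mm)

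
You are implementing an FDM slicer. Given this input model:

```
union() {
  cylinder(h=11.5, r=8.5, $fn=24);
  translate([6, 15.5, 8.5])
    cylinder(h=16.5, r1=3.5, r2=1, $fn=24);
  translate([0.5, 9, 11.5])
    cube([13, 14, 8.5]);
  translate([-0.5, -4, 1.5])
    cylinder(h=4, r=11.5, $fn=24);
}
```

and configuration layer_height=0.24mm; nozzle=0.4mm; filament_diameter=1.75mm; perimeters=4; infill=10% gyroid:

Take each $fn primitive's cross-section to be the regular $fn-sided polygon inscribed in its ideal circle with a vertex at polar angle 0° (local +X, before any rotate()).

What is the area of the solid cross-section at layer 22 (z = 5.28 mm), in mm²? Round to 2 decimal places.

At z = 5.28 mm: the r=8.5 cylinder contributes a regular 24-gon of circumradius 8.5 (area = (24/2)·8.500²·sin(360°/24) = 224.40 mm²); the cone at (6, 15.5) does not reach this height (z outside [8.5, 25]); the cube at (0.5, 9) is not intersected at this z (z outside [11.5, 20]); the r=11.5 cylinder at (-0.5, -4) contributes a regular 24-gon of circumradius 11.5 (area = (24/2)·11.500²·sin(360°/24) = 410.75 mm²); Merging all regions: the regions partially overlap — summed areas 635.14 mm² minus the doubly-counted overlap 214.39 mm² gives 420.76 mm² — area = 420.76 mm². Overall, the cross-section is a single solid region. Net area = 420.76 mm².

420.76 mm²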